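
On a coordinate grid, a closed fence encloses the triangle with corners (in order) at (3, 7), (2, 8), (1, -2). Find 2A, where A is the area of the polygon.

The shoelace formula gives twice the area as |(3·8 − 2·7) + (2·(-2) − 1·8) + (1·7 − 3·(-2))| = 11, so the area is 5.5.

11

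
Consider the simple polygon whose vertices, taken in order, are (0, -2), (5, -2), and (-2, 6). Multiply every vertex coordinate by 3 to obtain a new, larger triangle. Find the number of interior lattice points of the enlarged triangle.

169

Using the shoelace formula, 2A = |[0·(-2) − 5·(-2)] + [5·6 − (-2)·(-2)] + [(-2)·(-2) − 0·6]| = 40, so the area is 20.
Along each edge there are gcd(|Δx|,|Δy|)+1 lattice points, so counting each shared vertex once the boundary has gcd(5,0) + gcd(7,8) + gcd(2,8) = 5+1+2 = 8.
Scaling by 3 multiplies the area by 3² = 9 (so the new area is 180) and multiplies the boundary lattice-point count by 3, giving 24.
By Pick's theorem, the interior count of the dilated polygon is 180 − 24/2 + 1 = 169.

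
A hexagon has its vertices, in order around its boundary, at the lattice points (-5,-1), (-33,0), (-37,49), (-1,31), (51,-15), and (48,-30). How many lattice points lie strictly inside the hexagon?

By the shoelace formula, twice the signed area is |((-5)·0 − (-33)·(-1)) + ((-33)·49 − (-37)·0) + ((-37)·31 − (-1)·49) + ((-1)·(-15) − 51·31) + (51·(-30) − 48·(-15)) + (48·(-1) − (-5)·(-30))| = 5322, so the area is 2661.
The number of boundary lattice points is Σ gcd(|Δx|,|Δy|) = gcd(28,1) + gcd(4,49) + gcd(36,18) + gcd(52,46) + gcd(3,15) + gcd(53,29) = 1+1+18+2+3+1 = 26.
Pick's theorem gives I = A − B/2 + 1 = 2661 − 26/2 + 1 = 2649.

2649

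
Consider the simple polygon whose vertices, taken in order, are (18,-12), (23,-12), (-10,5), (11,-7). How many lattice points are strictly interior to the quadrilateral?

28

The shoelace formula gives twice the area as |[18·(-12) − 23·(-12)] + [23·5 − (-10)·(-12)] + [(-10)·(-7) − 11·5] + [11·(-12) − 18·(-7)]| = 64, so the area is 32.
Summing gcd(|Δx|,|Δy|) over the edges gives the boundary count: gcd(5,0) + gcd(33,17) + gcd(21,12) + gcd(7,5) = 5+1+3+1 = 10.
Pick's theorem gives I = A − B/2 + 1 = 32 − 10/2 + 1 = 28.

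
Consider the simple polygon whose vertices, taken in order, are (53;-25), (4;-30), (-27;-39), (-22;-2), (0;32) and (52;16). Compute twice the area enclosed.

7776

Using the shoelace formula, 2A = |[53·(-30) − 4·(-25)] + [4·(-39) − (-27)·(-30)] + [(-27)·(-2) − (-22)·(-39)] + [(-22)·32 − 0·(-2)] + [0·16 − 52·32] + [52·(-25) − 53·16]| = 7776, so the area is 3888.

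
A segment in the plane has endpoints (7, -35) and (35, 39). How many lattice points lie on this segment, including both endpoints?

3

The number of lattice points on a segment between lattice points is gcd(|Δx|,|Δy|) + 1 = gcd(28,74) + 1 = 2 + 1 = 3.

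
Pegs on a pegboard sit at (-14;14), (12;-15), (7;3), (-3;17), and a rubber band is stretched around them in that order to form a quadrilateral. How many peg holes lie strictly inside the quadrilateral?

By the shoelace formula, twice the signed area is |((-14)·(-15) − 12·14) + (12·3 − 7·(-15)) + (7·17 − (-3)·3) + ((-3)·14 − (-14)·17)| = 507, so the area is 507/2.
Summing gcd(|Δx|,|Δy|) over the edges gives the boundary count: gcd(26,29) + gcd(5,18) + gcd(10,14) + gcd(11,3) = 1+1+2+1 = 5.
By Pick's theorem A = I + B/2 − 1, so I = 507/2 − 5/2 + 1 = 252.

252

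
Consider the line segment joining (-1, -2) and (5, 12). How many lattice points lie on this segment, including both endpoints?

The number of lattice points on a segment between lattice points is gcd(|Δx|,|Δy|) + 1 = gcd(6,14) + 1 = 2 + 1 = 3.

3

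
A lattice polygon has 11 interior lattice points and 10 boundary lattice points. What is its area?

15

By Pick's theorem, A = I + B/2 − 1 = 11 + 10/2 − 1 = 15.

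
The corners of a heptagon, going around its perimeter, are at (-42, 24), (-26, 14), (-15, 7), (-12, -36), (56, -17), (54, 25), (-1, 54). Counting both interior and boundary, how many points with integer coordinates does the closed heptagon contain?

5211

By the shoelace formula, twice the signed area is |((-42)·14 − (-26)·24) + ((-26)·7 − (-15)·14) + ((-15)·(-36) − (-12)·7) + ((-12)·(-17) − 56·(-36)) + (56·25 − 54·(-17)) + (54·54 − (-1)·25) + ((-1)·24 − (-42)·54)| = 10411, so the area is 10411/2.
Summing gcd(|Δx|,|Δy|) over the edges gives the boundary count: gcd(16,10) + gcd(11,7) + gcd(3,43) + gcd(68,19) + gcd(2,42) + gcd(55,29) + gcd(41,30) = 2+1+1+1+2+1+1 = 9.
Pick's theorem gives I = A − B/2 + 1 = 10411/2 − 9/2 + 1 = 5202, so the closed region contains I + B = 5202 + 9 = 5211 lattice points.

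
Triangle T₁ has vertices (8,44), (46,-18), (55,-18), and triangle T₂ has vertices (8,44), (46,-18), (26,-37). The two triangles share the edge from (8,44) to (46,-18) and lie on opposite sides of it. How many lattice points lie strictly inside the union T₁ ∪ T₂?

1251

The union is the simple quadrilateral with vertices (8,44), (55,-18), (46,-18), (26,-37) in order.
Using the shoelace formula, 2A = |[8·(-18) − 55·44] + [55·(-18) − 46·(-18)] + [46·(-37) − 26·(-18)] + [26·44 − 8·(-37)]| = 2520, so the area is 1260.
The number of boundary lattice points is Σ gcd(|Δx|,|Δy|) = gcd(47,62) + gcd(9,0) + gcd(20,19) + gcd(18,81) = 1+9+1+9 = 20.
By Pick's theorem I = A − B/2 + 1 = 1260 − 20/2 + 1 = 1251.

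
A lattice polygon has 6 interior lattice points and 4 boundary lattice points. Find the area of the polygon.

7

By Pick's theorem, A = I + B/2 − 1 = 6 + 4/2 − 1 = 7.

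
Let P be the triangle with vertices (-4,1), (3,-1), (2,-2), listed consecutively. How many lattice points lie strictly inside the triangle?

3

The shoelace formula gives twice the area as |[(-4)·(-1) − 3·1] + [3·(-2) − 2·(-1)] + [2·1 − (-4)·(-2)]| = 9, so the area is 9/2.
Along each edge there are gcd(|Δx|,|Δy|)+1 lattice points, so counting each shared vertex once the boundary has gcd(7,2) + gcd(1,1) + gcd(6,3) = 1+1+3 = 5.
Pick's theorem gives I = A − B/2 + 1 = 9/2 − 5/2 + 1 = 3.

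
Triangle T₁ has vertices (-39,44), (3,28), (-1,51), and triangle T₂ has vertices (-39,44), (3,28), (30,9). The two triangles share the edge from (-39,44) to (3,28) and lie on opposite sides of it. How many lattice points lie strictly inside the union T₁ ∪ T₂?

633

The union is the simple quadrilateral with vertices (-39,44), (-1,51), (3,28), (30,9) in order.
By the shoelace formula, twice the signed area is |[(-39)·51 − (-1)·44] + [(-1)·28 − 3·51] + [3·9 − 30·28] + [30·44 − (-39)·9]| = 1268, so the area is 634.
Along each edge there are gcd(|Δx|,|Δy|)+1 lattice points, so counting each shared vertex once the boundary has gcd(38,7) + gcd(4,23) + gcd(27,19) + gcd(69,35) = 1+1+1+1 = 4.
By Pick's theorem I = A − B/2 + 1 = 634 − 4/2 + 1 = 633.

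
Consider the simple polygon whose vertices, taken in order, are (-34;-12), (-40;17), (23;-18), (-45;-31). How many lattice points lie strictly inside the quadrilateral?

1379

By the shoelace formula, twice the signed area is |((-34)·17 − (-40)·(-12)) + ((-40)·(-18) − 23·17) + (23·(-31) − (-45)·(-18)) + ((-45)·(-12) − (-34)·(-31))| = 2766, so the area is 1383.
Summing gcd(|Δx|,|Δy|) over the edges gives the boundary count: gcd(6,29) + gcd(63,35) + gcd(68,13) + gcd(11,19) = 1+7+1+1 = 10.
Pick's theorem gives I = A − B/2 + 1 = 1383 − 10/2 + 1 = 1379.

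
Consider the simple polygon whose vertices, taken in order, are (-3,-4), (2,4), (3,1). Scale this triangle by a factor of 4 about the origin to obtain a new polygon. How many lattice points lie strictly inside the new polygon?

The shoelace formula gives twice the area as |[(-3)·4 − 2·(-4)] + [2·1 − 3·4] + [3·(-4) − (-3)·1]| = 23, so the area is 23/2.
The number of boundary lattice points is Σ gcd(|Δx|,|Δy|) = gcd(5,8) + gcd(1,3) + gcd(6,5) = 1+1+1 = 3.
Scaling by 4 multiplies the area by 4² = 16 (so the new area is 184) and multiplies the boundary lattice-point count by 4, giving 12.
By Pick's theorem, the interior count of the dilated polygon is 184 − 12/2 + 1 = 179.

179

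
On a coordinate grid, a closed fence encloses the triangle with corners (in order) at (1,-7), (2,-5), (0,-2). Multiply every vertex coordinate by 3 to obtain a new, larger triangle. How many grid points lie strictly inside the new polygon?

28

Using the shoelace formula, 2A = |(1·(-5) − 2·(-7)) + (2·(-2) − 0·(-5)) + (0·(-7) − 1·(-2))| = 7, so the area is 3.5.
The number of boundary lattice points is Σ gcd(|Δx|,|Δy|) = gcd(1,2) + gcd(2,3) + gcd(1,5) = 1+1+1 = 3.
Scaling by 3 multiplies the area by 3² = 9 (so the new area is 31.5) and multiplies the boundary lattice-point count by 3, giving 9.
By Pick's theorem, the interior count of the dilated polygon is 31.5 − 9/2 + 1 = 28.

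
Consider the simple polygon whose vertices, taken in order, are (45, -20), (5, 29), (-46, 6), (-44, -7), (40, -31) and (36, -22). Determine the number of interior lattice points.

2745

By the shoelace formula, twice the signed area is |(45·29 − 5·(-20)) + (5·6 − (-46)·29) + ((-46)·(-7) − (-44)·6) + ((-44)·(-31) − 40·(-7)) + (40·(-22) − 36·(-31)) + (36·(-20) − 45·(-22))| = 5505, so the area is 5505/2.
Summing gcd(|Δx|,|Δy|) over the edges gives the boundary count: gcd(40,49) + gcd(51,23) + gcd(2,13) + gcd(84,24) + gcd(4,9) + gcd(9,2) = 1+1+1+12+1+1 = 17.
By Pick's theorem A = I + B/2 − 1, so I = 5505/2 − 17/2 + 1 = 2745.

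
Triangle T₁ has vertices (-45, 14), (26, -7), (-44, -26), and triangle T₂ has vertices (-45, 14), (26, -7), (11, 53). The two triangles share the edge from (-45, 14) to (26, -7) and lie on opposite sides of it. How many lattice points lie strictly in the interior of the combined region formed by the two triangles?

The union is the simple quadrilateral with vertices (-45, 14), (-44, -26), (26, -7), (11, 53) in order.
Using the shoelace formula, 2A = |[(-45)·(-26) − (-44)·14] + [(-44)·(-7) − 26·(-26)] + [26·53 − 11·(-7)] + [11·14 − (-45)·53]| = 6764, so the area is 3382.
Summing gcd(|Δx|,|Δy|) over the edges gives the boundary count: gcd(1,40) + gcd(70,19) + gcd(15,60) + gcd(56,39) = 1+1+15+1 = 18.
By Pick's theorem I = A − B/2 + 1 = 3382 − 18/2 + 1 = 3374.

3374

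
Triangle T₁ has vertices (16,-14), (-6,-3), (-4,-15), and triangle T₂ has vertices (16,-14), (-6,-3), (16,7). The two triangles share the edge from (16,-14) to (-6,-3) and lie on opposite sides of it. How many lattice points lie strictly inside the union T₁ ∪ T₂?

The union is the simple quadrilateral with vertices (16,-14), (-4,-15), (-6,-3), (16,7) in order.
The shoelace formula gives twice the area as |[16·(-15) − (-4)·(-14)] + [(-4)·(-3) − (-6)·(-15)] + [(-6)·7 − 16·(-3)] + [16·(-14) − 16·7]| = 704, so the area is 352.
The number of boundary lattice points is Σ gcd(|Δx|,|Δy|) = gcd(20,1) + gcd(2,12) + gcd(22,10) + gcd(0,21) = 1+2+2+21 = 26.
By Pick's theorem I = A − B/2 + 1 = 352 − 26/2 + 1 = 340.

340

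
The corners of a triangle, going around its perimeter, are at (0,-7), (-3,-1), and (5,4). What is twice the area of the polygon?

The shoelace formula gives twice the area as |[0·(-1) − (-3)·(-7)] + [(-3)·4 − 5·(-1)] + [5·(-7) − 0·4]| = 63, so the area is 63/2.

63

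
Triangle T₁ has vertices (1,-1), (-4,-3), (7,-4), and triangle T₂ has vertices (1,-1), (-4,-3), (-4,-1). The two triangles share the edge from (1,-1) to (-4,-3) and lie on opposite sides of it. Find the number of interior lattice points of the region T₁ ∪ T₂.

The union is the simple quadrilateral with vertices (1,-1), (7,-4), (-4,-3), (-4,-1) in order.
Using the shoelace formula, 2A = |(1·(-4) − 7·(-1)) + (7·(-3) − (-4)·(-4)) + ((-4)·(-1) − (-4)·(-3)) + ((-4)·(-1) − 1·(-1))| = 37, so the area is 18.5.
The number of boundary lattice points is Σ gcd(|Δx|,|Δy|) = gcd(6,3) + gcd(11,1) + gcd(0,2) + gcd(5,0) = 3+1+2+5 = 11.
By Pick's theorem I = A − B/2 + 1 = 18.5 − 11/2 + 1 = 14.

14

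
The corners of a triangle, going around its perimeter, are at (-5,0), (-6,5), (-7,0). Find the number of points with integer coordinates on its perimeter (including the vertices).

4

Summing gcd(|Δx|,|Δy|) over the edges gives the boundary count: gcd(1,5) + gcd(1,5) + gcd(2,0) = 1+1+2 = 4.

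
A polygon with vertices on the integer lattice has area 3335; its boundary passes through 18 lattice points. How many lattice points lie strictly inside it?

3327

Pick's theorem A = I + B/2 − 1 rearranges to I = A − B/2 + 1 = 3335 − 18/2 + 1 = 3327.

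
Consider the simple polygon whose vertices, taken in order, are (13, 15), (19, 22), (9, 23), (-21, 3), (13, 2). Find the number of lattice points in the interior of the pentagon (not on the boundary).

407

Using the shoelace formula, 2A = |[13·22 − 19·15] + [19·23 − 9·22] + [9·3 − (-21)·23] + [(-21)·2 − 13·3] + [13·15 − 13·2]| = 838, so the area is 419.
Summing gcd(|Δx|,|Δy|) over the edges gives the boundary count: gcd(6,7) + gcd(10,1) + gcd(30,20) + gcd(34,1) + gcd(0,13) = 1+1+10+1+13 = 26.
By Pick's theorem A = I + B/2 − 1, so I = 419 − 26/2 + 1 = 407.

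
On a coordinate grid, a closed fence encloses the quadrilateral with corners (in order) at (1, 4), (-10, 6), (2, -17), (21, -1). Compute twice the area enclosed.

644

The shoelace formula gives twice the area as |(1·6 − (-10)·4) + ((-10)·(-17) − 2·6) + (2·(-1) − 21·(-17)) + (21·4 − 1·(-1))| = 644, so the area is 322.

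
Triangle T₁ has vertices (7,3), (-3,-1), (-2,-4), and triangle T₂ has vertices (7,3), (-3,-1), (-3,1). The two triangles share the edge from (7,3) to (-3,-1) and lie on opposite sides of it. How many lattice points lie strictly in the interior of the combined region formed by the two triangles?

25

The union is the simple quadrilateral with vertices (7,3), (-2,-4), (-3,-1), (-3,1) in order.
The shoelace formula gives twice the area as |(7·(-4) − (-2)·3) + ((-2)·(-1) − (-3)·(-4)) + ((-3)·1 − (-3)·(-1)) + ((-3)·3 − 7·1)| = 54, so the area is 27.
Along each edge there are gcd(|Δx|,|Δy|)+1 lattice points, so counting each shared vertex once the boundary has gcd(9,7) + gcd(1,3) + gcd(0,2) + gcd(10,2) = 1+1+2+2 = 6.
By Pick's theorem I = A − B/2 + 1 = 27 − 6/2 + 1 = 25.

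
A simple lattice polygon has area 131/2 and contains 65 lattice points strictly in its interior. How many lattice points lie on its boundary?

Pick's theorem gives A = I + B/2 − 1, so B = 2(A − I + 1) = 2(131/2 − 65 + 1) = 3.

3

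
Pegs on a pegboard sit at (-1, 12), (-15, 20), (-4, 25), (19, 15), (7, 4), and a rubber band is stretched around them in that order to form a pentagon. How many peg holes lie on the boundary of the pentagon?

The number of boundary lattice points is Σ gcd(|Δx|,|Δy|) = gcd(14,8) + gcd(11,5) + gcd(23,10) + gcd(12,11) + gcd(8,8) = 2+1+1+1+8 = 13.

13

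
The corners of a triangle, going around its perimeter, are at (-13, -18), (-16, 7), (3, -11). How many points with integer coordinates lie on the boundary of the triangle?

Summing gcd(|Δx|,|Δy|) over the edges gives the boundary count: gcd(3,25) + gcd(19,18) + gcd(16,7) = 1+1+1 = 3.

3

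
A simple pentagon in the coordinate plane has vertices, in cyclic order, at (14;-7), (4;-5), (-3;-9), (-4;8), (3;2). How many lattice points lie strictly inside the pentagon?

By the shoelace formula, twice the signed area is |[14·(-5) − 4·(-7)] + [4·(-9) − (-3)·(-5)] + [(-3)·8 − (-4)·(-9)] + [(-4)·2 − 3·8] + [3·(-7) − 14·2]| = 234, so the area is 117.
Summing gcd(|Δx|,|Δy|) over the edges gives the boundary count: gcd(10,2) + gcd(7,4) + gcd(1,17) + gcd(7,6) + gcd(11,9) = 2+1+1+1+1 = 6.
By Pick's theorem A = I + B/2 − 1, so I = 117 − 6/2 + 1 = 115.

115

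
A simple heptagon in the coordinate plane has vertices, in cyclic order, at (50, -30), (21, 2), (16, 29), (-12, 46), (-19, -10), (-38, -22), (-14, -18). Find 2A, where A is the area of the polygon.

The shoelace formula gives twice the area as |(50·2 − 21·(-30)) + (21·29 − 16·2) + (16·46 − (-12)·29) + ((-12)·(-10) − (-19)·46) + ((-19)·(-22) − (-38)·(-10)) + ((-38)·(-18) − (-14)·(-22)) + ((-14)·(-30) − 50·(-18))| = 5119, so the area is 2559.5.

5119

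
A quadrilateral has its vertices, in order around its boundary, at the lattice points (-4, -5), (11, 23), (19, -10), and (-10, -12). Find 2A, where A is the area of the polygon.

Using the shoelace formula, 2A = |[(-4)·23 − 11·(-5)] + [11·(-10) − 19·23] + [19·(-12) − (-10)·(-10)] + [(-10)·(-5) − (-4)·(-12)]| = 910, so the area is 455.

910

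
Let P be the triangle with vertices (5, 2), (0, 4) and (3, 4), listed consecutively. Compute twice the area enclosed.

Using the shoelace formula, 2A = |[5·4 − 0·2] + [0·4 − 3·4] + [3·2 − 5·4]| = 6, so the area is 3.

6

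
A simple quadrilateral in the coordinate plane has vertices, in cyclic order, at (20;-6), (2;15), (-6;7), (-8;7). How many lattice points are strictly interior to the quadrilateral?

By the shoelace formula, twice the signed area is |(20·15 − 2·(-6)) + (2·7 − (-6)·15) + ((-6)·7 − (-8)·7) + ((-8)·(-6) − 20·7)| = 338, so the area is 169.
Summing gcd(|Δx|,|Δy|) over the edges gives the boundary count: gcd(18,21) + gcd(8,8) + gcd(2,0) + gcd(28,13) = 3+8+2+1 = 14.
By Pick's theorem A = I + B/2 − 1, so I = 169 − 14/2 + 1 = 163.

163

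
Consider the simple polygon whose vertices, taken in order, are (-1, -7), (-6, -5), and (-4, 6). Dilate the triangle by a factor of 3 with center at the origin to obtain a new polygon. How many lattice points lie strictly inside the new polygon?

262

Using the shoelace formula, 2A = |[(-1)·(-5) − (-6)·(-7)] + [(-6)·6 − (-4)·(-5)] + [(-4)·(-7) − (-1)·6]| = 59, so the area is 59/2.
The number of boundary lattice points is Σ gcd(|Δx|,|Δy|) = gcd(5,2) + gcd(2,11) + gcd(3,13) = 1+1+1 = 3.
Scaling by 3 multiplies the area by 3² = 9 (so the new area is 265.5) and multiplies the boundary lattice-point count by 3, giving 9.
By Pick's theorem, the interior count of the dilated polygon is 265.5 − 9/2 + 1 = 262.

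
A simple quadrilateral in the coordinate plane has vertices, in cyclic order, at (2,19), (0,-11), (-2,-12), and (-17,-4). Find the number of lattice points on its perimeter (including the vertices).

5

Summing gcd(|Δx|,|Δy|) over the edges gives the boundary count: gcd(2,30) + gcd(2,1) + gcd(15,8) + gcd(19,23) = 2+1+1+1 = 5.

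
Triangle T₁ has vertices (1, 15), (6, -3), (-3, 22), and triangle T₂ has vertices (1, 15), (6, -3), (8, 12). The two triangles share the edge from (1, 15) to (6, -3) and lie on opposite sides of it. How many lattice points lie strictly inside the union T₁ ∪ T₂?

73

The union is the simple quadrilateral with vertices (1, 15), (-3, 22), (6, -3), (8, 12) in order.
The shoelace formula gives twice the area as |(1·22 − (-3)·15) + ((-3)·(-3) − 6·22) + (6·12 − 8·(-3)) + (8·15 − 1·12)| = 148, so the area is 74.
The number of boundary lattice points is Σ gcd(|Δx|,|Δy|) = gcd(4,7) + gcd(9,25) + gcd(2,15) + gcd(7,3) = 1+1+1+1 = 4.
By Pick's theorem I = A − B/2 + 1 = 74 − 4/2 + 1 = 73.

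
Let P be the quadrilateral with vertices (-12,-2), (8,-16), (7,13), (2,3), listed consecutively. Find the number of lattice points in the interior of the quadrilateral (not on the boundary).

222

By the shoelace formula, twice the signed area is |[(-12)·(-16) − 8·(-2)] + [8·13 − 7·(-16)] + [7·3 − 2·13] + [2·(-2) − (-12)·3]| = 451, so the area is 225.5.
Along each edge there are gcd(|Δx|,|Δy|)+1 lattice points, so counting each shared vertex once the boundary has gcd(20,14) + gcd(1,29) + gcd(5,10) + gcd(14,5) = 2+1+5+1 = 9.
Pick's theorem gives I = A − B/2 + 1 = 225.5 − 9/2 + 1 = 222.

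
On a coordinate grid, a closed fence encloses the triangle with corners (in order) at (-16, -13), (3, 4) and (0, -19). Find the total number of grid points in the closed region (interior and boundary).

196

Using the shoelace formula, 2A = |[(-16)·4 − 3·(-13)] + [3·(-19) − 0·4] + [0·(-13) − (-16)·(-19)]| = 386, so the area is 193.
Along each edge there are gcd(|Δx|,|Δy|)+1 lattice points, so counting each shared vertex once the boundary has gcd(19,17) + gcd(3,23) + gcd(16,6) = 1+1+2 = 4.
Pick's theorem gives I = A − B/2 + 1 = 193 − 4/2 + 1 = 192, so the closed region contains I + B = 192 + 4 = 196 lattice points.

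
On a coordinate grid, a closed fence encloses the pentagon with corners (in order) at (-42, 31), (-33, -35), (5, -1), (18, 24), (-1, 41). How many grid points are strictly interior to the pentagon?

By the shoelace formula, twice the signed area is |((-42)·(-35) − (-33)·31) + ((-33)·(-1) − 5·(-35)) + (5·24 − 18·(-1)) + (18·41 − (-1)·24) + ((-1)·31 − (-42)·41)| = 5292, so the area is 2646.
Summing gcd(|Δx|,|Δy|) over the edges gives the boundary count: gcd(9,66) + gcd(38,34) + gcd(13,25) + gcd(19,17) + gcd(41,10) = 3+2+1+1+1 = 8.
By Pick's theorem A = I + B/2 − 1, so I = 2646 − 8/2 + 1 = 2643.

2643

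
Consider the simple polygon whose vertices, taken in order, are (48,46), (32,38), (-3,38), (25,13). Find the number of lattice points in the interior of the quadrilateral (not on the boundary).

588

Using the shoelace formula, 2A = |[48·38 − 32·46] + [32·38 − (-3)·38] + [(-3)·13 − 25·38] + [25·46 − 48·13]| = 1219, so the area is 609.5.
Summing gcd(|Δx|,|Δy|) over the edges gives the boundary count: gcd(16,8) + gcd(35,0) + gcd(28,25) + gcd(23,33) = 8+35+1+1 = 45.
By Pick's theorem A = I + B/2 − 1, so I = 609.5 − 45/2 + 1 = 588.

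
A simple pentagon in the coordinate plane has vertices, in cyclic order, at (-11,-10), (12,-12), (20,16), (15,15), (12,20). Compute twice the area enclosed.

964

The shoelace formula gives twice the area as |[(-11)·(-12) − 12·(-10)] + [12·16 − 20·(-12)] + [20·15 − 15·16] + [15·20 − 12·15] + [12·(-10) − (-11)·20]| = 964, so the area is 482.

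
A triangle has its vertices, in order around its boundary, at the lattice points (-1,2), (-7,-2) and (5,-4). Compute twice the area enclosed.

The shoelace formula gives twice the area as |[(-1)·(-2) − (-7)·2] + [(-7)·(-4) − 5·(-2)] + [5·2 − (-1)·(-4)]| = 60, so the area is 30.

60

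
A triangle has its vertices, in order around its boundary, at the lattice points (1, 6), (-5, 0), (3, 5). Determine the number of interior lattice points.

6

Using the shoelace formula, 2A = |[1·0 − (-5)·6] + [(-5)·5 − 3·0] + [3·6 − 1·5]| = 18, so the area is 9.
Summing gcd(|Δx|,|Δy|) over the edges gives the boundary count: gcd(6,6) + gcd(8,5) + gcd(2,1) = 6+1+1 = 8.
Pick's theorem gives I = A − B/2 + 1 = 9 − 8/2 + 1 = 6.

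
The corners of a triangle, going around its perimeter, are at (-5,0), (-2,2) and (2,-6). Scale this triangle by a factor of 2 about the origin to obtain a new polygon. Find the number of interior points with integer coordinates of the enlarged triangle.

59

By the shoelace formula, twice the signed area is |[(-5)·2 − (-2)·0] + [(-2)·(-6) − 2·2] + [2·0 − (-5)·(-6)]| = 32, so the area is 16.
Along each edge there are gcd(|Δx|,|Δy|)+1 lattice points, so counting each shared vertex once the boundary has gcd(3,2) + gcd(4,8) + gcd(7,6) = 1+4+1 = 6.
Scaling by 2 multiplies the area by 2² = 4 (so the new area is 64) and multiplies the boundary lattice-point count by 2, giving 12.
By Pick's theorem, the interior count of the dilated polygon is 64 − 12/2 + 1 = 59.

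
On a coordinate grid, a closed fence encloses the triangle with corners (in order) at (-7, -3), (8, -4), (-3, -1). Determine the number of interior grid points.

By the shoelace formula, twice the signed area is |[(-7)·(-4) − 8·(-3)] + [8·(-1) − (-3)·(-4)] + [(-3)·(-3) − (-7)·(-1)]| = 34, so the area is 17.
Summing gcd(|Δx|,|Δy|) over the edges gives the boundary count: gcd(15,1) + gcd(11,3) + gcd(4,2) = 1+1+2 = 4.
Pick's theorem gives I = A − B/2 + 1 = 17 − 4/2 + 1 = 16.

16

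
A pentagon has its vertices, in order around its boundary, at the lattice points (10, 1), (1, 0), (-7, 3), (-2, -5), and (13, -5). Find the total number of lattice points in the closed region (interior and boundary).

102

The shoelace formula gives twice the area as |[10·0 − 1·1] + [1·3 − (-7)·0] + [(-7)·(-5) − (-2)·3] + [(-2)·(-5) − 13·(-5)] + [13·1 − 10·(-5)]| = 181, so the area is 181/2.
Along each edge there are gcd(|Δx|,|Δy|)+1 lattice points, so counting each shared vertex once the boundary has gcd(9,1) + gcd(8,3) + gcd(5,8) + gcd(15,0) + gcd(3,6) = 1+1+1+15+3 = 21.
Pick's theorem gives I = A − B/2 + 1 = 181/2 − 21/2 + 1 = 81, so the closed region contains I + B = 81 + 21 = 102 lattice points.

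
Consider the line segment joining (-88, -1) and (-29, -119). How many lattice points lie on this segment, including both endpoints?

The number of lattice points on a segment between lattice points is gcd(|Δx|,|Δy|) + 1 = gcd(59,118) + 1 = 59 + 1 = 60.

60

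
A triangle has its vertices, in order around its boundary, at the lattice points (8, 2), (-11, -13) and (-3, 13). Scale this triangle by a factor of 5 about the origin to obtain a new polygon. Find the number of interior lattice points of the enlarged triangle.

By the shoelace formula, twice the signed area is |(8·(-13) − (-11)·2) + ((-11)·13 − (-3)·(-13)) + ((-3)·2 − 8·13)| = 374, so the area is 187.
Summing gcd(|Δx|,|Δy|) over the edges gives the boundary count: gcd(19,15) + gcd(8,26) + gcd(11,11) = 1+2+11 = 14.
Scaling by 5 multiplies the area by 5² = 25 (so the new area is 4675) and multiplies the boundary lattice-point count by 5, giving 70.
By Pick's theorem, the interior count of the dilated polygon is 4675 − 70/2 + 1 = 4641.

4641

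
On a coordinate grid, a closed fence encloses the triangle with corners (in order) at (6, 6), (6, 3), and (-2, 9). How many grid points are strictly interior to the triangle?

The shoelace formula gives twice the area as |[6·3 − 6·6] + [6·9 − (-2)·3] + [(-2)·6 − 6·9]| = 24, so the area is 12.
The number of boundary lattice points is Σ gcd(|Δx|,|Δy|) = gcd(0,3) + gcd(8,6) + gcd(8,3) = 3+2+1 = 6.
By Pick's theorem A = I + B/2 − 1, so I = 12 − 6/2 + 1 = 10.

10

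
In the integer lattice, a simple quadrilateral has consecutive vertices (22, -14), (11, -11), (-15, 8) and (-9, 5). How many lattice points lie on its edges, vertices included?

The number of boundary lattice points is Σ gcd(|Δx|,|Δy|) = gcd(11,3) + gcd(26,19) + gcd(6,3) + gcd(31,19) = 1+1+3+1 = 6.

6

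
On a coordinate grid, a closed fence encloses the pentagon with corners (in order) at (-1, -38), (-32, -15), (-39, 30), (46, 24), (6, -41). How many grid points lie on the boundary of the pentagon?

The number of boundary lattice points is Σ gcd(|Δx|,|Δy|) = gcd(31,23) + gcd(7,45) + gcd(85,6) + gcd(40,65) + gcd(7,3) = 1+1+1+5+1 = 9.

9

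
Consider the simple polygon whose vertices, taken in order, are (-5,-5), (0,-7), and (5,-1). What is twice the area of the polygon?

Using the shoelace formula, 2A = |((-5)·(-7) − 0·(-5)) + (0·(-1) − 5·(-7)) + (5·(-5) − (-5)·(-1))| = 40, so the area is 20.

40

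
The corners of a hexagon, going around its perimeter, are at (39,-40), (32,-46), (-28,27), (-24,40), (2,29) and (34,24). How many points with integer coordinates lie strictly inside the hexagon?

2708

Using the shoelace formula, 2A = |(39·(-46) − 32·(-40)) + (32·27 − (-28)·(-46)) + ((-28)·40 − (-24)·27) + ((-24)·29 − 2·40) + (2·24 − 34·29) + (34·(-40) − 39·24)| = 5420, so the area is 2710.
Along each edge there are gcd(|Δx|,|Δy|)+1 lattice points, so counting each shared vertex once the boundary has gcd(7,6) + gcd(60,73) + gcd(4,13) + gcd(26,11) + gcd(32,5) + gcd(5,64) = 1+1+1+1+1+1 = 6.
By Pick's theorem A = I + B/2 − 1, so I = 2710 − 6/2 + 1 = 2708.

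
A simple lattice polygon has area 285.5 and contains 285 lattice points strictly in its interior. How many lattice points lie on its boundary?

Pick's theorem gives A = I + B/2 − 1, so B = 2(A − I + 1) = 2(285.5 − 285 + 1) = 3.

3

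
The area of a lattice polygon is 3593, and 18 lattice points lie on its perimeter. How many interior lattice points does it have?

Pick's theorem A = I + B/2 − 1 rearranges to I = A − B/2 + 1 = 3593 − 18/2 + 1 = 3585.

3585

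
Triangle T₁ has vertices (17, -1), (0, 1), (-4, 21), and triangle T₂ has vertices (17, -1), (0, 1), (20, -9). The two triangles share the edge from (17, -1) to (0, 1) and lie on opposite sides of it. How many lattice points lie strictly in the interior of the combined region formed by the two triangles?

The union is the simple quadrilateral with vertices (17, -1), (-4, 21), (0, 1), (20, -9) in order.
By the shoelace formula, twice the signed area is |(17·21 − (-4)·(-1)) + ((-4)·1 − 0·21) + (0·(-9) − 20·1) + (20·(-1) − 17·(-9))| = 462, so the area is 231.
Along each edge there are gcd(|Δx|,|Δy|)+1 lattice points, so counting each shared vertex once the boundary has gcd(21,22) + gcd(4,20) + gcd(20,10) + gcd(3,8) = 1+4+10+1 = 16.
By Pick's theorem I = A − B/2 + 1 = 231 − 16/2 + 1 = 224.

224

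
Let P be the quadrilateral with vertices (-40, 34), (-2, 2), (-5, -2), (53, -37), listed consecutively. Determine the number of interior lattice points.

306

The shoelace formula gives twice the area as |((-40)·2 − (-2)·34) + ((-2)·(-2) − (-5)·2) + ((-5)·(-37) − 53·(-2)) + (53·34 − (-40)·(-37))| = 615, so the area is 307.5.
The number of boundary lattice points is Σ gcd(|Δx|,|Δy|) = gcd(38,32) + gcd(3,4) + gcd(58,35) + gcd(93,71) = 2+1+1+1 = 5.
Pick's theorem gives I = A − B/2 + 1 = 307.5 − 5/2 + 1 = 306.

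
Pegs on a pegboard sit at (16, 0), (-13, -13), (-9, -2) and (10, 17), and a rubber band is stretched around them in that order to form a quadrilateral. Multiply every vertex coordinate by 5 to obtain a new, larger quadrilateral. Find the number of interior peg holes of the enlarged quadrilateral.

8746

The shoelace formula gives twice the area as |[16·(-13) − (-13)·0] + [(-13)·(-2) − (-9)·(-13)] + [(-9)·17 − 10·(-2)] + [10·0 − 16·17]| = 704, so the area is 352.
Along each edge there are gcd(|Δx|,|Δy|)+1 lattice points, so counting each shared vertex once the boundary has gcd(29,13) + gcd(4,11) + gcd(19,19) + gcd(6,17) = 1+1+19+1 = 22.
Scaling by 5 multiplies the area by 5² = 25 (so the new area is 8800) and multiplies the boundary lattice-point count by 5, giving 110.
By Pick's theorem, the interior count of the dilated polygon is 8800 − 110/2 + 1 = 8746.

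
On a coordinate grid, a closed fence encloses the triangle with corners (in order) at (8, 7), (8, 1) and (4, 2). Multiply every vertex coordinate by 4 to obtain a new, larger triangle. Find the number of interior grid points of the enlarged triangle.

177

The shoelace formula gives twice the area as |(8·1 − 8·7) + (8·2 − 4·1) + (4·7 − 8·2)| = 24, so the area is 12.
The number of boundary lattice points is Σ gcd(|Δx|,|Δy|) = gcd(0,6) + gcd(4,1) + gcd(4,5) = 6+1+1 = 8.
Scaling by 4 multiplies the area by 4² = 16 (so the new area is 192) and multiplies the boundary lattice-point count by 4, giving 32.
By Pick's theorem, the interior count of the dilated polygon is 192 − 32/2 + 1 = 177.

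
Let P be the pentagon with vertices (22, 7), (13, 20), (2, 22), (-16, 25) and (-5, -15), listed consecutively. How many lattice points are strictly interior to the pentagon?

Using the shoelace formula, 2A = |(22·20 − 13·7) + (13·22 − 2·20) + (2·25 − (-16)·22) + ((-16)·(-15) − (-5)·25) + ((-5)·7 − 22·(-15))| = 1657, so the area is 1657/2.
The number of boundary lattice points is Σ gcd(|Δx|,|Δy|) = gcd(9,13) + gcd(11,2) + gcd(18,3) + gcd(11,40) + gcd(27,22) = 1+1+3+1+1 = 7.
Pick's theorem gives I = A − B/2 + 1 = 1657/2 − 7/2 + 1 = 826.

826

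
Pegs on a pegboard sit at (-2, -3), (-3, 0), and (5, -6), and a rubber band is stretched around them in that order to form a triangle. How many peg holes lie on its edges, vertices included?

4

The number of boundary lattice points is Σ gcd(|Δx|,|Δy|) = gcd(1,3) + gcd(8,6) + gcd(7,3) = 1+2+1 = 4.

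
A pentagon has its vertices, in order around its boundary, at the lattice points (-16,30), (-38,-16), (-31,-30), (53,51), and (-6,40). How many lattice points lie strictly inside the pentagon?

By the shoelace formula, twice the signed area is |[(-16)·(-16) − (-38)·30] + [(-38)·(-30) − (-31)·(-16)] + [(-31)·51 − 53·(-30)] + [53·40 − (-6)·51] + [(-6)·30 − (-16)·40]| = 4935, so the area is 4935/2.
The number of boundary lattice points is Σ gcd(|Δx|,|Δy|) = gcd(22,46) + gcd(7,14) + gcd(84,81) + gcd(59,11) + gcd(10,10) = 2+7+3+1+10 = 23.
By Pick's theorem A = I + B/2 − 1, so I = 4935/2 − 23/2 + 1 = 2457.

2457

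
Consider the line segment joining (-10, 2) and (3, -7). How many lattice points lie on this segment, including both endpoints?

2

The number of lattice points on a segment between lattice points is gcd(|Δx|,|Δy|) + 1 = gcd(13,9) + 1 = 1 + 1 = 2.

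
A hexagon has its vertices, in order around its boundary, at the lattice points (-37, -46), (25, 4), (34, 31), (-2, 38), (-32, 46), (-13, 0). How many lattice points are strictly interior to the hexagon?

By the shoelace formula, twice the signed area is |((-37)·4 − 25·(-46)) + (25·31 − 34·4) + (34·38 − (-2)·31) + ((-2)·46 − (-32)·38) + ((-32)·0 − (-13)·46) + ((-13)·(-46) − (-37)·0)| = 5315, so the area is 5315/2.
Along each edge there are gcd(|Δx|,|Δy|)+1 lattice points, so counting each shared vertex once the boundary has gcd(62,50) + gcd(9,27) + gcd(36,7) + gcd(30,8) + gcd(19,46) + gcd(24,46) = 2+9+1+2+1+2 = 17.
Pick's theorem gives I = A − B/2 + 1 = 5315/2 − 17/2 + 1 = 2650.

2650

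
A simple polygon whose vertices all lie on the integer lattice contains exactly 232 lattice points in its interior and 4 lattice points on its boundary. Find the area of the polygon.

233

By Pick's theorem, A = I + B/2 − 1 = 232 + 4/2 − 1 = 233.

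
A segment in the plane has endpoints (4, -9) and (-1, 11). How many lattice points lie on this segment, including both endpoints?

The number of lattice points on a segment between lattice points is gcd(|Δx|,|Δy|) + 1 = gcd(5,20) + 1 = 5 + 1 = 6.

6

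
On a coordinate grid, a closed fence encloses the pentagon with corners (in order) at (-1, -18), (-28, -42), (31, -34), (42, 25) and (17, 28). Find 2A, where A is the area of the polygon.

Using the shoelace formula, 2A = |[(-1)·(-42) − (-28)·(-18)] + [(-28)·(-34) − 31·(-42)] + [31·25 − 42·(-34)] + [42·28 − 17·25] + [17·(-18) − (-1)·28]| = 4468, so the area is 2234.

4468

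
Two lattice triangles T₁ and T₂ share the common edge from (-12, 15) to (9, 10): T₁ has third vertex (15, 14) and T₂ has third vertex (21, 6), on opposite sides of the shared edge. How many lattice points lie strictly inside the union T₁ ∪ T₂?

65

The union is the simple quadrilateral with vertices (-12, 15), (15, 14), (9, 10), (21, 6) in order.
Using the shoelace formula, 2A = |[(-12)·14 − 15·15] + [15·10 − 9·14] + [9·6 − 21·10] + [21·15 − (-12)·6]| = 138, so the area is 69.
Along each edge there are gcd(|Δx|,|Δy|)+1 lattice points, so counting each shared vertex once the boundary has gcd(27,1) + gcd(6,4) + gcd(12,4) + gcd(33,9) = 1+2+4+3 = 10.
By Pick's theorem I = A − B/2 + 1 = 69 − 10/2 + 1 = 65.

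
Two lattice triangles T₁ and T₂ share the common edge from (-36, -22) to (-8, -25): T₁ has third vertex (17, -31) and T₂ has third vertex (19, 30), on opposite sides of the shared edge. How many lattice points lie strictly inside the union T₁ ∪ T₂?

856

The union is the simple quadrilateral with vertices (-36, -22), (17, -31), (-8, -25), (19, 30) in order.
Using the shoelace formula, 2A = |((-36)·(-31) − 17·(-22)) + (17·(-25) − (-8)·(-31)) + ((-8)·30 − 19·(-25)) + (19·(-22) − (-36)·30)| = 1714, so the area is 857.
Along each edge there are gcd(|Δx|,|Δy|)+1 lattice points, so counting each shared vertex once the boundary has gcd(53,9) + gcd(25,6) + gcd(27,55) + gcd(55,52) = 1+1+1+1 = 4.
By Pick's theorem I = A − B/2 + 1 = 857 − 4/2 + 1 = 856.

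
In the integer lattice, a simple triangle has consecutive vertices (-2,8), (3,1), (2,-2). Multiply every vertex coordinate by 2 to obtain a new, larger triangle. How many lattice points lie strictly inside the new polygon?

41

The shoelace formula gives twice the area as |[(-2)·1 − 3·8] + [3·(-2) − 2·1] + [2·8 − (-2)·(-2)]| = 22, so the area is 11.
The number of boundary lattice points is Σ gcd(|Δx|,|Δy|) = gcd(5,7) + gcd(1,3) + gcd(4,10) = 1+1+2 = 4.
Scaling by 2 multiplies the area by 2² = 4 (so the new area is 44) and multiplies the boundary lattice-point count by 2, giving 8.
By Pick's theorem, the interior count of the dilated polygon is 44 − 8/2 + 1 = 41.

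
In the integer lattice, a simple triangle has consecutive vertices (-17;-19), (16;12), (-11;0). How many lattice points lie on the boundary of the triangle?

5

Summing gcd(|Δx|,|Δy|) over the edges gives the boundary count: gcd(33,31) + gcd(27,12) + gcd(6,19) = 1+3+1 = 5.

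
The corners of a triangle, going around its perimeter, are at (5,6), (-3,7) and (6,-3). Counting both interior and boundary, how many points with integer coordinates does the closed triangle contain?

The shoelace formula gives twice the area as |[5·7 − (-3)·6] + [(-3)·(-3) − 6·7] + [6·6 − 5·(-3)]| = 71, so the area is 71/2.
Along each edge there are gcd(|Δx|,|Δy|)+1 lattice points, so counting each shared vertex once the boundary has gcd(8,1) + gcd(9,10) + gcd(1,9) = 1+1+1 = 3.
Pick's theorem gives I = A − B/2 + 1 = 71/2 − 3/2 + 1 = 35, so the closed region contains I + B = 35 + 3 = 38 lattice points.

38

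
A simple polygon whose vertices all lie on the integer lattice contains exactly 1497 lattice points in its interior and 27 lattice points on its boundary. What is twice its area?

Pick's theorem states A = I + B/2 − 1, so A = 1497 + 27/2 − 1 = 3019/2.
Hence 2A = 3019.

3019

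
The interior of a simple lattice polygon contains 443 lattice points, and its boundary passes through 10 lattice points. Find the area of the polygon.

By Pick's theorem, A = I + B/2 − 1 = 443 + 10/2 − 1 = 447.

447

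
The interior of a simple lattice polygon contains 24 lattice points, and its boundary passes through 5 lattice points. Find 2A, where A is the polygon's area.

51

Pick's theorem states A = I + B/2 − 1, so A = 24 + 5/2 − 1 = 51/2.
Hence 2A = 51.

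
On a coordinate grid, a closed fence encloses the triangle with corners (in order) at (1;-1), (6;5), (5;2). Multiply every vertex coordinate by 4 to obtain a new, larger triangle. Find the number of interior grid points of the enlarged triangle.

67

The shoelace formula gives twice the area as |[1·5 − 6·(-1)] + [6·2 − 5·5] + [5·(-1) − 1·2]| = 9, so the area is 4.5.
Summing gcd(|Δx|,|Δy|) over the edges gives the boundary count: gcd(5,6) + gcd(1,3) + gcd(4,3) = 1+1+1 = 3.
Scaling by 4 multiplies the area by 4² = 16 (so the new area is 72) and multiplies the boundary lattice-point count by 4, giving 12.
By Pick's theorem, the interior count of the dilated polygon is 72 − 12/2 + 1 = 67.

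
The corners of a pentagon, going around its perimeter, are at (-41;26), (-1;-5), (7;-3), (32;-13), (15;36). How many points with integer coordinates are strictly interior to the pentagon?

Using the shoelace formula, 2A = |((-41)·(-5) − (-1)·26) + ((-1)·(-3) − 7·(-5)) + (7·(-13) − 32·(-3)) + (32·36 − 15·(-13)) + (15·26 − (-41)·36)| = 3487, so the area is 3487/2.
The number of boundary lattice points is Σ gcd(|Δx|,|Δy|) = gcd(40,31) + gcd(8,2) + gcd(25,10) + gcd(17,49) + gcd(56,10) = 1+2+5+1+2 = 11.
By Pick's theorem A = I + B/2 − 1, so I = 3487/2 − 11/2 + 1 = 1739.

1739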